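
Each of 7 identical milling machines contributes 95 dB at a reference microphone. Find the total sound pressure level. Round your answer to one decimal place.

N identical incoherent sources raise the level by 10·log₁₀ N.
L_total = 95 + 10·log₁₀(7) = 95 + 8.451 = 103.45 dB.

103.5 dB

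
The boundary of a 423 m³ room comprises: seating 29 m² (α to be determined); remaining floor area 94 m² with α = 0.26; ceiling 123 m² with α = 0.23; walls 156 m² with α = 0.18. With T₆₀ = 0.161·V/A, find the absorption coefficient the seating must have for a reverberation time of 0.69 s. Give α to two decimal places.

Required total absorption A = 0.161·423/0.69 = 98.70 m².
Absorption from the other surfaces = 94·0.26 + 123·0.23 + 156·0.18 = 80.81 m², so the seating must supply 17.89 m² over 29 m².
α = 17.89/29 = 0.617.

0.62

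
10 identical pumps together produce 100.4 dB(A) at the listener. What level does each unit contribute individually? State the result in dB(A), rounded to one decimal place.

10 equal contributions raise the level by 10·log₁₀ 10 = 10.000 dB, so each unit alone gives 100.4 − 10.000.

90.4 dB(A)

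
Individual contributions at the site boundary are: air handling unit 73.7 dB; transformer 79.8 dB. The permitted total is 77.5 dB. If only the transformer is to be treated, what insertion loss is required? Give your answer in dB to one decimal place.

Fixed contribution from the other source: Σ 10^(L/10) = 10^(73.7/10) = 2.344e+07 (73.70 dB).
The limit corresponds to 10^(77.5/10) = 5.623e+07; subtracting the fixed part leaves 3.279e+07 for the transformer, i.e. 75.16 dB.
Required insertion loss = 79.8 − 75.16 = 4.64 dB.

4.6 dB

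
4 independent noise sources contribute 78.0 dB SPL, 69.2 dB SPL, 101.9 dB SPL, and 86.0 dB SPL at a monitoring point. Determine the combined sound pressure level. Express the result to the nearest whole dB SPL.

102 dB SPL

For uncorrelated sources the intensities add, so convert each level to linear form, sum, and take 10·log₁₀ of the total.
Σ 10^(L/10) = 10^(78.0/10) + 10^(69.2/10) + 10^(101.9/10) + 10^(86.0/10) = 1.596e+10.
L_total = 10·log₁₀(1.596e+10) = 102.03 dB SPL.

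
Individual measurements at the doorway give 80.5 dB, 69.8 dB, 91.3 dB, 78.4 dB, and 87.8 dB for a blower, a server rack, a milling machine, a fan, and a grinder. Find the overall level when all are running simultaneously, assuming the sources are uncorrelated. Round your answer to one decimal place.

For uncorrelated sources the intensities add, so convert each level to linear form, sum, and take 10·log₁₀ of the total.
Σ 10^(L/10) = 10^(80.5/10) + 10^(69.8/10) + 10^(91.3/10) + 10^(78.4/10) + 10^(87.8/10) = 2.142e+09.
L_total = 10·log₁₀(2.142e+09) = 93.31 dB.

93.3 dB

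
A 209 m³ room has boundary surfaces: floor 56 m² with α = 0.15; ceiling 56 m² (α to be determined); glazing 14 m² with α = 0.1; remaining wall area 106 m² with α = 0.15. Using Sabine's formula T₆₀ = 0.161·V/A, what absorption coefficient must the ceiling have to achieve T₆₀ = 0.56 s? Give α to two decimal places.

From T₆₀ = 0.161·V/A, the target T₆₀ = 0.56 s needs A = 0.161·209/0.56 = 60.09 m².
Absorption from the other surfaces = 56·0.15 + 14·0.1 + 106·0.15 = 25.70 m², so the ceiling must supply 34.39 m² over 56 m².
α = 34.39/56 = 0.614.

0.61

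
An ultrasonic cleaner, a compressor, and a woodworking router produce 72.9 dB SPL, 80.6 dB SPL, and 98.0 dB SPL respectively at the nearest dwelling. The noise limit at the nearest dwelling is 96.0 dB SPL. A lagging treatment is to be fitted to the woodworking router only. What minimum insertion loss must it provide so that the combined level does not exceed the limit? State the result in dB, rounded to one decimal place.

Fixed contribution from the other sources: Σ 10^(L/10) = 10^(72.9/10) + 10^(80.6/10) = 1.343e+08 (81.28 dB SPL).
The limit corresponds to 10^(96.0/10) = 3.981e+09; subtracting the fixed part leaves 3.847e+09 for the woodworking router, i.e. 95.85 dB SPL.
Required insertion loss = 98.0 − 95.85 = 2.15 dB.

2.1 dB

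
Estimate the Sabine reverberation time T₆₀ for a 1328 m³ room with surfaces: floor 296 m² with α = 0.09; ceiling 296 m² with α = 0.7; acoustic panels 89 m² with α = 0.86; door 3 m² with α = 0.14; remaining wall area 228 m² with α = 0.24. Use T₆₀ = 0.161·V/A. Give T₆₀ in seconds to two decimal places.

Total absorption A = 296·0.09 + 296·0.7 + 89·0.86 + 3·0.14 + 228·0.24 = 365.52 m² sabins.
T₆₀ = 0.161·V/A = 0.161·1328/365.52 = 0.585 s.

0.58 s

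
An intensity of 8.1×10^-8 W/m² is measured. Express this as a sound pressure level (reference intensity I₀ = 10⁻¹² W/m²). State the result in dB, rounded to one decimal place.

L = 10·log₁₀(I/I₀) = 10·log₁₀(8.1×10^-8/10⁻¹²) = 10·log₁₀(8.1×10^4).
L = 10·(0.9085 + 4) = 49.08 dB.

49.1 dB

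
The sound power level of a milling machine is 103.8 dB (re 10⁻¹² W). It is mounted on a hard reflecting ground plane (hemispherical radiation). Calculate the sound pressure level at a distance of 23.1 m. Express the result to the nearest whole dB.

L_p = L_w − 10·log₁₀(2π·r²) with r = 23.1 m.
2π·r² = 3353 m², 10·log₁₀ of that is 35.254 dB.
L_p = 103.8 − 35.254 = 68.55 dB.

69 dB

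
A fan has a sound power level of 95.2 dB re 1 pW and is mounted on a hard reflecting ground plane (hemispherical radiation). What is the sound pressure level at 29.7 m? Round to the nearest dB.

Free-field hemispherical radiation: L_p = L_w − 10·log₁₀(2π·r²), r = 29.7 m.
2π·r² = 5542 m², 10·log₁₀ of that is 37.437 dB.
L_p = 95.2 − 37.437 = 57.76 dB.

58 dB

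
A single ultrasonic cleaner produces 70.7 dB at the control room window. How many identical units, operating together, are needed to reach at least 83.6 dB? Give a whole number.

The shortfall is 83.6 − 70.7 = 12.9 dB, and N units add 10·log₁₀ N, so need 10·log₁₀ N ≥ 12.9.
N ≥ 10^(12.9/10) = 19.498, so N = 20.

20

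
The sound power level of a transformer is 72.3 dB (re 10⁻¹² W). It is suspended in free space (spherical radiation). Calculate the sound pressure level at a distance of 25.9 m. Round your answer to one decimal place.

L_p = L_w − 10·log₁₀(4π·r²) with r = 25.9 m.
4π·r² = 8430 m², 10·log₁₀ of that is 39.258 dB.
L_p = 72.3 − 39.258 = 33.04 dB.

33.0 dB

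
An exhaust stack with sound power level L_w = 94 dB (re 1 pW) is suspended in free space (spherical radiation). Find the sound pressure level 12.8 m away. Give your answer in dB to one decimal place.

60.9 dB

The power spreads over a sphere of area 4π·r², so L_p = L_w − 10·log₁₀(4π·r²).
4π·r² = 2059 m², 10·log₁₀ of that is 33.136 dB.
L_p = 94 − 33.136 = 60.86 dB.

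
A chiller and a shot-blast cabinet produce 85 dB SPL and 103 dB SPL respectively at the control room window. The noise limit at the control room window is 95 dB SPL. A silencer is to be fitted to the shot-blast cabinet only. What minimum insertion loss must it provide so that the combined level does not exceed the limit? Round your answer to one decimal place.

Fixed contribution from the other source: Σ 10^(L/10) = 10^(85/10) = 3.162e+08 (85.00 dB SPL).
The limit corresponds to 10^(95/10) = 3.162e+09; subtracting the fixed part leaves 2.846e+09 for the shot-blast cabinet, i.e. 94.54 dB SPL.
So the shot-blast cabinet must be reduced from 103 to 94.54 dB SPL: IL = 8.46 dB.

8.5 dB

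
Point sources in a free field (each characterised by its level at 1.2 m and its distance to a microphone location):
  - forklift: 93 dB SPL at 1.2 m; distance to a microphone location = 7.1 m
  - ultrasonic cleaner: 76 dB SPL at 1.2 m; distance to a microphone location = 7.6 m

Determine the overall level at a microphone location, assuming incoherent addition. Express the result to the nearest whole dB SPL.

78 dB SPL

First find each source's level at the receiver (point-source: −20·log₁₀(r/r_ref)), then combine on an intensity basis.
forklift: 93 − 20·log₁₀(7.1/1.2) = 93 − 15.44 = 77.56 dB SPL.
ultrasonic cleaner: 76 − 20·log₁₀(7.6/1.2) = 76 − 16.03 = 59.97 dB SPL.
Σ 10^(L/10) = 5.799e+07 → L_total = 10·log₁₀(5.799e+07) = 77.63 dB SPL.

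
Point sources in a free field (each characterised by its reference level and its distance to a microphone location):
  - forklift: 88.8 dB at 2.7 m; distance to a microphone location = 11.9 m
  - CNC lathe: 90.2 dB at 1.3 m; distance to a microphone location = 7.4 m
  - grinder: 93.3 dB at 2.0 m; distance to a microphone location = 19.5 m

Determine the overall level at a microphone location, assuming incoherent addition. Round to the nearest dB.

First find each source's level at the receiver (point-source: −20·log₁₀(r/r_ref)), then combine on an intensity basis.
forklift: 88.8 − 20·log₁₀(11.9/2.7) = 88.8 − 12.88 = 75.92 dB.
CNC lathe: 90.2 − 20·log₁₀(7.4/1.3) = 90.2 − 15.11 = 75.09 dB.
grinder: 93.3 − 20·log₁₀(19.5/2.0) = 93.3 − 19.78 = 73.52 dB.
Σ 10^(L/10) = 9.386e+07 → L_total = 10·log₁₀(9.386e+07) = 79.72 dB.

80 dB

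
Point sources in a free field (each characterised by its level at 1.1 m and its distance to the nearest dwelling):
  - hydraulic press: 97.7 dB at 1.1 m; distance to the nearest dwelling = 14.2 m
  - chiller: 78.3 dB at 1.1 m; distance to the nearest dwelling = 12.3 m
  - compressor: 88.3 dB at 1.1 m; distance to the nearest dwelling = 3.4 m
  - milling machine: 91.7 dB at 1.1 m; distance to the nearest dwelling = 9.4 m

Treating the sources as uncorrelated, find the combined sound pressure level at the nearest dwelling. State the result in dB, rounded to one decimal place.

81.0 dB

Apply inverse-square spreading to bring every level to the receiver, then sum 10^(L/10).
hydraulic press: 97.7 − 20·log₁₀(14.2/1.1) = 97.7 − 22.22 = 75.48 dB.
chiller: 78.3 − 20·log₁₀(12.3/1.1) = 78.3 − 20.97 = 57.33 dB.
compressor: 88.3 − 20·log₁₀(3.4/1.1) = 88.3 − 9.80 = 78.50 dB.
milling machine: 91.7 − 20·log₁₀(9.4/1.1) = 91.7 − 18.63 = 73.07 dB.
Σ 10^(L/10) = 1.269e+08 → L_total = 10·log₁₀(1.269e+08) = 81.03 dB.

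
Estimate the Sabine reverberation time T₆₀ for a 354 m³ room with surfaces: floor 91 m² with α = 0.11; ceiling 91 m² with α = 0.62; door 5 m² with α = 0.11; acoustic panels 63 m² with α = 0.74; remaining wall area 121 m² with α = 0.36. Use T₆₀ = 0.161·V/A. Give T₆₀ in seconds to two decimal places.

0.36 s

Summing Sᵢαᵢ: 91·0.11 + 91·0.62 + 5·0.11 + 63·0.74 + 121·0.36 = 157.16 m².
T₆₀ = 0.161 × 354 / 157.16 = 0.363 s.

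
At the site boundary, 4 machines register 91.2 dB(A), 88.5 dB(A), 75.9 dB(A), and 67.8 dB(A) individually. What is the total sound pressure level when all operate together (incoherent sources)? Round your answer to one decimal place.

93.2 dB(A)

Incoherent sources combine by intensity addition: L_total = 10·log₁₀(Σ 10^(L_i/10)).
Σ 10^(L/10) = 10^(91.2/10) + 10^(88.5/10) + 10^(75.9/10) + 10^(67.8/10) = 2.071e+09.
L_total = 10·log₁₀(2.071e+09) = 93.16 dB(A).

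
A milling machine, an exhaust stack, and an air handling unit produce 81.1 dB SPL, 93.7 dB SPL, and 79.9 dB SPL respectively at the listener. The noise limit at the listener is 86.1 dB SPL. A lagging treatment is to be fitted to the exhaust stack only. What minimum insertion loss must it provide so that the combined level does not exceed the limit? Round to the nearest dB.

Fixed contribution from the other sources: Σ 10^(L/10) = 10^(81.1/10) + 10^(79.9/10) = 2.265e+08 (83.55 dB SPL).
To meet 86.1 dB SPL overall, the treated exhaust stack may contribute at most 10^(86.1/10) − 2.265e+08 = 1.808e+08, i.e. 82.57 dB SPL.
Required insertion loss = 93.7 − 82.57 = 11.13 dB.

11 dB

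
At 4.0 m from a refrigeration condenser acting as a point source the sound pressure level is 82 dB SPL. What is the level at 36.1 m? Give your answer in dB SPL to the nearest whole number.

63 dB SPL

For a point source, L₂ = L₁ − 20·log₁₀(r₂/r₁).
L₂ = 82 − 20·log₁₀(36.1/4.0) = 82 − 19.109 = 62.89 dB SPL.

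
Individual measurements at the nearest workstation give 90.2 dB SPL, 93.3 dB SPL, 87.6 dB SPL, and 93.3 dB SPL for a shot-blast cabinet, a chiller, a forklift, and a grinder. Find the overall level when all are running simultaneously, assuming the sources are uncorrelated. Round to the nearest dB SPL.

98 dB SPL

For uncorrelated sources the intensities add, so convert each level to linear form, sum, and take 10·log₁₀ of the total.
Σ 10^(L/10) = 10^(90.2/10) + 10^(93.3/10) + 10^(87.6/10) + 10^(93.3/10) = 5.898e+09.
L_total = 10·log₁₀(5.898e+09) = 97.71 dB SPL.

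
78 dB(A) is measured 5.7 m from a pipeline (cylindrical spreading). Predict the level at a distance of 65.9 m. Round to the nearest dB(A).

67 dB(A)

Cylindrical spreading from a line source gives a 10·log₁₀(r₂/r₁) drop.
L₂ = 78 − 10·log₁₀(65.9/5.7) = 78 − 10.630 = 67.37 dB(A).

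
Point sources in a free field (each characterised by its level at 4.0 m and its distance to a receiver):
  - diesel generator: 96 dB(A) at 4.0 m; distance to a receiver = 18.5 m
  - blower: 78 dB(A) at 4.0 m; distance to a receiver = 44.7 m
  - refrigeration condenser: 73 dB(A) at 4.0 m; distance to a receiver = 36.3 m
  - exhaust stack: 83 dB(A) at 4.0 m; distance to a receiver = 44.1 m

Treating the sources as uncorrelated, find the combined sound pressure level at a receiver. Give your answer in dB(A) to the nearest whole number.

83 dB(A)

Apply inverse-square spreading to bring every level to the receiver, then sum 10^(L/10).
diesel generator: 96 − 20·log₁₀(18.5/4.0) = 96 − 13.30 = 82.70 dB(A).
blower: 78 − 20·log₁₀(44.7/4.0) = 78 − 20.96 = 57.04 dB(A).
refrigeration condenser: 73 − 20·log₁₀(36.3/4.0) = 73 − 19.16 = 53.84 dB(A).
exhaust stack: 83 − 20·log₁₀(44.1/4.0) = 83 − 20.85 = 62.15 dB(A).
Σ 10^(L/10) = 1.885e+08 → L_total = 10·log₁₀(1.885e+08) = 82.75 dB(A).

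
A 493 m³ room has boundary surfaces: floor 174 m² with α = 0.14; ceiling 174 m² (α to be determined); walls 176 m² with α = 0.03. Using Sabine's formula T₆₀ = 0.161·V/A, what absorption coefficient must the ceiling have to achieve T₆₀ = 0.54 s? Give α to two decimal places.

0.67

Required total absorption A = 0.161·493/0.54 = 146.99 m².
Absorption from the other surfaces = 174·0.14 + 176·0.03 = 29.64 m², so the ceiling must supply 117.35 m² over 174 m².
α = 117.35/174 = 0.674.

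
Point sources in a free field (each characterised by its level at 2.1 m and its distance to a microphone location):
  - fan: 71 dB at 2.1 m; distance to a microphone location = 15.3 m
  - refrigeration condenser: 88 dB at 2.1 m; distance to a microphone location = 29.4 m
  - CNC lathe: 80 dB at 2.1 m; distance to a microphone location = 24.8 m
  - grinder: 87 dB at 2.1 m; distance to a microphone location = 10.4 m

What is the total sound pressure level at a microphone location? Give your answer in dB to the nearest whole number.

Propagate each source to the receiver with L = L_ref − 20·log₁₀(r/r_ref), then add intensities.
fan: 71 − 20·log₁₀(15.3/2.1) = 71 − 17.25 = 53.75 dB.
refrigeration condenser: 88 − 20·log₁₀(29.4/2.1) = 88 − 22.92 = 65.08 dB.
CNC lathe: 80 − 20·log₁₀(24.8/2.1) = 80 − 21.44 = 58.56 dB.
grinder: 87 − 20·log₁₀(10.4/2.1) = 87 − 13.90 = 73.10 dB.
Σ 10^(L/10) = 2.461e+07 → L_total = 10·log₁₀(2.461e+07) = 73.91 dB.

74 dB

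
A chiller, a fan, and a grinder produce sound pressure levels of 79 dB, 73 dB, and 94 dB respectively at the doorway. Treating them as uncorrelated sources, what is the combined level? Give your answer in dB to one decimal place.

For uncorrelated sources the intensities add, so convert each level to linear form, sum, and take 10·log₁₀ of the total.
Σ 10^(L/10) = 10^(79/10) + 10^(73/10) + 10^(94/10) = 2.611e+09.
L_total = 10·log₁₀(2.611e+09) = 94.17 dB.

94.2 dB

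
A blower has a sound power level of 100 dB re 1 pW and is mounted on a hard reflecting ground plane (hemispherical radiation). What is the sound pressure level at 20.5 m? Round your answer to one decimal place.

65.8 dB

L_p = L_w − 10·log₁₀(2π·r²) with r = 20.5 m.
2π·r² = 2641 m², 10·log₁₀ of that is 34.217 dB.
L_p = 100 − 34.217 = 65.78 dB.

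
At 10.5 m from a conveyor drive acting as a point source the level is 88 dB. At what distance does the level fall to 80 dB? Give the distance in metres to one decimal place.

For a point source L₁ − L₂ = 20·log₁₀(r₂/r₁), so r₂ = r₁·10^((L₁−L₂)/20).
r₂ = 10.5·10^((88−80)/20) = 10.5·10^(8.0/20) = 26.37 m.

26.4 m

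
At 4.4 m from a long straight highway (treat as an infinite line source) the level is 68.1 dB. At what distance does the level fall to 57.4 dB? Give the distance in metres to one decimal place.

Line-source spreading drops the level by 10·log₁₀(r₂/r₁); inverting, r₂/r₁ = 10^(ΔL/10).
r₂ = 4.4·10^((68.1−57.4)/10) = 4.4·10^(10.7/10) = 51.70 m.

51.7 m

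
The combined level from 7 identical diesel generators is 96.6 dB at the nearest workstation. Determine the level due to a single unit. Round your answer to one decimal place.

Dividing the total intensity by 7 lowers the level by 10·log₁₀ 7 = 8.451 dB: L₁ = 96.6 − 8.451.

88.1 dB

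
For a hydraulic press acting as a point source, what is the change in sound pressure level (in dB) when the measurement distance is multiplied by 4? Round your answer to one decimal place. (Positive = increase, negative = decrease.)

Point-source spreading: ΔL = −20·log₁₀(r₂/r₁).
ΔL = −20·log₁₀(4) = -12.04 dB.

-12.0 dB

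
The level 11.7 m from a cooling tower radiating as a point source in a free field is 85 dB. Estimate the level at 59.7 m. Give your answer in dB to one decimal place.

70.8 dB

Point-source attenuation: ΔL = 20·log₁₀(r₂/r₁) = 20·log₁₀(59.7/11.7) = 14.156 dB.
L₂ = 85 − 20·log₁₀(59.7/11.7) = 85 − 14.156 = 70.84 dB.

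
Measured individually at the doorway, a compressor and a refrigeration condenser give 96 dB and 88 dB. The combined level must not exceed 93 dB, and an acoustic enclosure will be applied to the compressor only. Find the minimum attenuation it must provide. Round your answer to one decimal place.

4.7 dB

The untreated sources together contribute 10^(88/10) = 6.310e+08, i.e. 88.00 dB.
The limit corresponds to 10^(93/10) = 1.995e+09; subtracting the fixed part leaves 1.364e+09 for the compressor, i.e. 91.35 dB.
So the compressor must be reduced from 96 to 91.35 dB: IL = 4.65 dB.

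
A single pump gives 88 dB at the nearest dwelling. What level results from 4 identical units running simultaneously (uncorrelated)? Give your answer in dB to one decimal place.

N identical incoherent sources raise the level by 10·log₁₀ N.
L_total = 88 + 10·log₁₀(4) = 88 + 6.021 = 94.02 dB.

94.0 dB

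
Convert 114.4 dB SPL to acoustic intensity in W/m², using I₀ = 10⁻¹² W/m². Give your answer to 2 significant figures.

I = I₀·10^(L/10) = 10⁻¹² × 10^(114.4/10) = 10^(-0.560).

0.28 W/m²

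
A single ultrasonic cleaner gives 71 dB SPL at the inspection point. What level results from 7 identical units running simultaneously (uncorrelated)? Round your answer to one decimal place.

N identical incoherent sources raise the level by 10·log₁₀ N.
L_total = 71 + 10·log₁₀(7) = 71 + 8.451 = 79.45 dB SPL.

79.5 dB SPL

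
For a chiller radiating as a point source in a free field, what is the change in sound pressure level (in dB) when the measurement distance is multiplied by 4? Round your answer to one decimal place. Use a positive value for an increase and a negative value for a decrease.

A point source loses 6 dB per doubling of distance; generally ΔL = −20·log₁₀(r₂/r₁).
ΔL = −20·log₁₀(4) = -12.04 dB.

-12.0 dB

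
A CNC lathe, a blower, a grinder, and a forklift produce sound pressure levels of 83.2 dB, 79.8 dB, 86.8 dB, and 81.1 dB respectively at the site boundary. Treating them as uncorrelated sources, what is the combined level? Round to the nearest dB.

90 dB

Incoherent sources combine by intensity addition: L_total = 10·log₁₀(Σ 10^(L_i/10)).
Σ 10^(L/10) = 10^(83.2/10) + 10^(79.8/10) + 10^(86.8/10) + 10^(81.1/10) = 9.119e+08.
L_total = 10·log₁₀(9.119e+08) = 89.60 dB.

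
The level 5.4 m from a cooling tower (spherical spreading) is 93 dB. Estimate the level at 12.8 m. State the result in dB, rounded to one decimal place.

85.5 dB

For a point source, L₂ = L₁ − 20·log₁₀(r₂/r₁).
L₂ = 93 − 20·log₁₀(12.8/5.4) = 93 − 7.496 = 85.50 dB.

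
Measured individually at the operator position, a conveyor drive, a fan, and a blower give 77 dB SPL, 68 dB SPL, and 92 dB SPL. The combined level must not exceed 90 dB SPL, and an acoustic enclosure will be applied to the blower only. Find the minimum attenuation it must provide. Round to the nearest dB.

Everything except the blower sums to 10^(77/10) + 10^(68/10) = 5.643e+07 in linear terms, 77.51 dB SPL.
The limit corresponds to 10^(90/10) = 1.000e+09; subtracting the fixed part leaves 9.436e+08 for the blower, i.e. 89.75 dB SPL.
Required insertion loss = 92 − 89.75 = 2.25 dB.

2 dB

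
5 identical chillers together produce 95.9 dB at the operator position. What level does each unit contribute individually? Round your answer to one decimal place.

5 equal contributions raise the level by 10·log₁₀ 5 = 6.990 dB, so each unit alone gives 95.9 − 6.990.

88.9 dB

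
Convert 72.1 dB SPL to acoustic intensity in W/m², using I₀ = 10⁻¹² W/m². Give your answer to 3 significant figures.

L = 10·log₁₀(I/I₀) ⇒ I = I₀·10^(L/10) = 10⁻¹² × 10^7.21.

1.62e-05 W/m²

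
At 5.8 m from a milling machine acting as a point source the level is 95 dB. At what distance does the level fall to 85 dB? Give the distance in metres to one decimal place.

18.3 m

The 10.0 dB drop corresponds to a distance ratio of 10^(10.0/20) for a point source.
r₂ = 5.8·10^((95−85)/20) = 5.8·10^(10.0/20) = 18.34 m.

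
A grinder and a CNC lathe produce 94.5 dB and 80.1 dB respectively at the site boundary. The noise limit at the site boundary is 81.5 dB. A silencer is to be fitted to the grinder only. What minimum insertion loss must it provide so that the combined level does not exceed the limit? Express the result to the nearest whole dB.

19 dB

The untreated sources together contribute 10^(80.1/10) = 1.023e+08, i.e. 80.10 dB.
The limit corresponds to 10^(81.5/10) = 1.413e+08; subtracting the fixed part leaves 3.892e+07 for the grinder, i.e. 75.90 dB.
So the grinder must be reduced from 94.5 to 75.90 dB: IL = 18.60 dB.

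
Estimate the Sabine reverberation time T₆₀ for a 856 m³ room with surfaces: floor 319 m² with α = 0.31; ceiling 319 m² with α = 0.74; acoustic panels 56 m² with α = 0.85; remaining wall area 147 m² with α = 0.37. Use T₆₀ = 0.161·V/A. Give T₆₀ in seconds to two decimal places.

0.32 s

Summing Sᵢαᵢ: 319·0.31 + 319·0.74 + 56·0.85 + 147·0.37 = 436.94 m².
T₆₀ = 0.161 × 856 / 436.94 = 0.315 s.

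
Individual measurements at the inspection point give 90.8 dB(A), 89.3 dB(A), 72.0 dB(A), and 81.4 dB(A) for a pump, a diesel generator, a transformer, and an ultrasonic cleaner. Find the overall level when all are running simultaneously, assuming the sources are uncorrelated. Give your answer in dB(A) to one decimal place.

For uncorrelated sources the intensities add, so convert each level to linear form, sum, and take 10·log₁₀ of the total.
Σ 10^(L/10) = 10^(90.8/10) + 10^(89.3/10) + 10^(72.0/10) + 10^(81.4/10) = 2.207e+09.
L_total = 10·log₁₀(2.207e+09) = 93.44 dB(A).

93.4 dB(A)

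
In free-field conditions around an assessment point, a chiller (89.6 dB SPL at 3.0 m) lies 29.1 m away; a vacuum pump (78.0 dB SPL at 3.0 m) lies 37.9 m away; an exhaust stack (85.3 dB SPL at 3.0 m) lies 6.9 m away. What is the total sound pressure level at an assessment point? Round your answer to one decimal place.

Propagate each source to the receiver with L = L_ref − 20·log₁₀(r/r_ref), then add intensities.
chiller: 89.6 − 20·log₁₀(29.1/3.0) = 89.6 − 19.74 = 69.86 dB SPL.
vacuum pump: 78.0 − 20·log₁₀(37.9/3.0) = 78.0 − 22.03 = 55.97 dB SPL.
exhaust stack: 85.3 − 20·log₁₀(6.9/3.0) = 85.3 − 7.23 = 78.07 dB SPL.
Σ 10^(L/10) = 7.414e+07 → L_total = 10·log₁₀(7.414e+07) = 78.70 dB SPL.

78.7 dB SPL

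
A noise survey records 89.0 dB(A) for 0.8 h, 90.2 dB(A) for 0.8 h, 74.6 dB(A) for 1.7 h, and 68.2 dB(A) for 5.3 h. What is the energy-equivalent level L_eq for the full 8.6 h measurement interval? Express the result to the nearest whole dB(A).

The energy average is taken in the linear domain: L_eq = 10·log₁₀[(Σ tᵢ·10^(Lᵢ/10))/T], T = 8.6 h.
Σ tᵢ·10^(Lᵢ/10) = 0.8·10^(89.0/10) + 0.8·10^(90.2/10) + 1.7·10^(74.6/10) + 5.3·10^(68.2/10) = 1.557e+09.
L_eq = 10·log₁₀(1.557e+09/8.6) = 82.58 dB(A).

83 dB(A)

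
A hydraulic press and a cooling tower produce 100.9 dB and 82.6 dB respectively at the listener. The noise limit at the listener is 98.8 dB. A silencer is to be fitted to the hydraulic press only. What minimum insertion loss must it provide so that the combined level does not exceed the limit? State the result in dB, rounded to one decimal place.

2.2 dB

The untreated sources together contribute 10^(82.6/10) = 1.820e+08, i.e. 82.60 dB.
The limit corresponds to 10^(98.8/10) = 7.586e+09; subtracting the fixed part leaves 7.404e+09 for the hydraulic press, i.e. 98.69 dB.
So the hydraulic press must be reduced from 100.9 to 98.69 dB: IL = 2.21 dB.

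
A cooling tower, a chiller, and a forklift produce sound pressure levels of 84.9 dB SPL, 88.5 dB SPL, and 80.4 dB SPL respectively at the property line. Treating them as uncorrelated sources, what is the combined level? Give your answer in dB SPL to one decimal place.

For uncorrelated sources the intensities add, so convert each level to linear form, sum, and take 10·log₁₀ of the total.
Σ 10^(L/10) = 10^(84.9/10) + 10^(88.5/10) + 10^(80.4/10) = 1.127e+09.
L_total = 10·log₁₀(1.127e+09) = 90.52 dB SPL.

90.5 dB SPL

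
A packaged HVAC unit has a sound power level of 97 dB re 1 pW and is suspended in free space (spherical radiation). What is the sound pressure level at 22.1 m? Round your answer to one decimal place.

Free-field spherical radiation: L_p = L_w − 10·log₁₀(4π·r²), r = 22.1 m.
4π·r² = 6138 m², 10·log₁₀ of that is 37.880 dB.
L_p = 97 − 37.880 = 59.12 dB.

59.1 dB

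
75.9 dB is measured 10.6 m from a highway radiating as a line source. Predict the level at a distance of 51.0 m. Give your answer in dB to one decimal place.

For a line source, L₂ = L₁ − 10·log₁₀(r₂/r₁).
L₂ = 75.9 − 10·log₁₀(51.0/10.6) = 75.9 − 6.823 = 69.08 dB.

69.1 dB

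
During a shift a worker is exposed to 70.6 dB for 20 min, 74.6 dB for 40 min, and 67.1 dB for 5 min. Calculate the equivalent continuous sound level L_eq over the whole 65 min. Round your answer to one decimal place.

73.4 dB

The energy average is taken in the linear domain: L_eq = 10·log₁₀[(Σ tᵢ·10^(Lᵢ/10))/T], T = 65 min.
Σ tᵢ·10^(Lᵢ/10) = 20·10^(70.6/10) + 40·10^(74.6/10) + 5·10^(67.1/10) = 1.409e+09.
L_eq = 10·log₁₀(1.409e+09/65) = 73.36 dB.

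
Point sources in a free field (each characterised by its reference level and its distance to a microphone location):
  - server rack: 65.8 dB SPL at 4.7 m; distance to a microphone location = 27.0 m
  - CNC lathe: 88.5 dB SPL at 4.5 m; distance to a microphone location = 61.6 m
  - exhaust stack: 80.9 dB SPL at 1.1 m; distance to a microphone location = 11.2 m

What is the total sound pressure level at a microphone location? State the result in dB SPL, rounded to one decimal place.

Apply inverse-square spreading to bring every level to the receiver, then sum 10^(L/10).
server rack: 65.8 − 20·log₁₀(27.0/4.7) = 65.8 − 15.19 = 50.61 dB SPL.
CNC lathe: 88.5 − 20·log₁₀(61.6/4.5) = 88.5 − 22.73 = 65.77 dB SPL.
exhaust stack: 80.9 − 20·log₁₀(11.2/1.1) = 80.9 − 20.16 = 60.74 dB SPL.
Σ 10^(L/10) = 5.080e+06 → L_total = 10·log₁₀(5.080e+06) = 67.06 dB SPL.

67.1 dB SPL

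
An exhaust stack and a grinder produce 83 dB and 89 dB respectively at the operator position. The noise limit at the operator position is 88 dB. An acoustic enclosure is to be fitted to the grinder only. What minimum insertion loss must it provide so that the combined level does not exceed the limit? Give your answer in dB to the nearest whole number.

3 dB

Fixed contribution from the other source: Σ 10^(L/10) = 10^(83/10) = 1.995e+08 (83.00 dB).
To meet 88 dB overall, the treated grinder may contribute at most 10^(88/10) − 1.995e+08 = 4.314e+08, i.e. 86.35 dB.
Required insertion loss = 89 − 86.35 = 2.65 dB.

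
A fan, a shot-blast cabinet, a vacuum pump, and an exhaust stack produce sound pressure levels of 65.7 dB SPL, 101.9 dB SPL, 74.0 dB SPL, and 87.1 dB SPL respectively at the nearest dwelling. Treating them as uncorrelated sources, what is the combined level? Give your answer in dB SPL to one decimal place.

102.0 dB SPL

Incoherent sources combine by intensity addition: L_total = 10·log₁₀(Σ 10^(L_i/10)).
Σ 10^(L/10) = 10^(65.7/10) + 10^(101.9/10) + 10^(74.0/10) + 10^(87.1/10) = 1.603e+10.
L_total = 10·log₁₀(1.603e+10) = 102.05 dB SPL.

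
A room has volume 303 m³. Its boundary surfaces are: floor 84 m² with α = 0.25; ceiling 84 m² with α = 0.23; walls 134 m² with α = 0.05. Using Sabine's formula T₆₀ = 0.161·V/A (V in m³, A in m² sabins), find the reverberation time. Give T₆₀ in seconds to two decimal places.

Total absorption A = 84·0.25 + 84·0.23 + 134·0.05 = 47.02 m² sabins.
T₆₀ = 0.161 × 303 / 47.02 = 1.037 s.

1.04 s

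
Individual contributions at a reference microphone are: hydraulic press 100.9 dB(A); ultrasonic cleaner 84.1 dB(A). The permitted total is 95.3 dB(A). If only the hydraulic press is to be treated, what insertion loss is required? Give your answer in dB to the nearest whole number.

6 dB

Fixed contribution from the other source: Σ 10^(L/10) = 10^(84.1/10) = 2.570e+08 (84.10 dB(A)).
To meet 95.3 dB(A) overall, the treated hydraulic press may contribute at most 10^(95.3/10) − 2.570e+08 = 3.131e+09, i.e. 94.96 dB(A).
Required insertion loss = 100.9 − 94.96 = 5.94 dB.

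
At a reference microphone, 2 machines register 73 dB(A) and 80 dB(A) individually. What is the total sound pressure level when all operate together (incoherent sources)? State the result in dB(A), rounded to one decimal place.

Incoherent sources combine by intensity addition: L_total = 10·log₁₀(Σ 10^(L_i/10)).
Σ 10^(L/10) = 10^(73/10) + 10^(80/10) = 1.200e+08.
L_total = 10·log₁₀(1.200e+08) = 80.79 dB(A).

80.8 dB(A)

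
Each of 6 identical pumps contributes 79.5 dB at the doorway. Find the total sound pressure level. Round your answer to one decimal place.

87.3 dB

L_total = L₁ + 10·log₁₀ N for N identical incoherent sources.
L_total = 79.5 + 10·log₁₀(6) = 79.5 + 7.782 = 87.28 dB.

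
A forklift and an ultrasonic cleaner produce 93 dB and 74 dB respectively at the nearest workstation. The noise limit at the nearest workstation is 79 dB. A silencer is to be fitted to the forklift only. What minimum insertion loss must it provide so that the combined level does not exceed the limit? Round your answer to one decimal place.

15.7 dB

Everything except the forklift sums to 10^(74/10) = 2.512e+07 in linear terms, 74.00 dB.
The limit corresponds to 10^(79/10) = 7.943e+07; subtracting the fixed part leaves 5.431e+07 for the forklift, i.e. 77.35 dB.
Required insertion loss = 93 − 77.35 = 15.65 dB.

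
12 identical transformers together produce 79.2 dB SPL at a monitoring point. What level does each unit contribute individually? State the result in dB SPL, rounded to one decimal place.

Dividing the total intensity by 12 lowers the level by 10·log₁₀ 12 = 10.792 dB: L₁ = 79.2 − 10.792.

68.4 dB SPL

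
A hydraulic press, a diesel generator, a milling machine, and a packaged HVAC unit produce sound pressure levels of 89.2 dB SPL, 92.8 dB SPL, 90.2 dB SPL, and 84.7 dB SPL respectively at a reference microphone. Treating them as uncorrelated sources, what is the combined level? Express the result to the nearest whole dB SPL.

Incoherent sources combine by intensity addition: L_total = 10·log₁₀(Σ 10^(L_i/10)).
Σ 10^(L/10) = 10^(89.2/10) + 10^(92.8/10) + 10^(90.2/10) + 10^(84.7/10) = 4.079e+09.
L_total = 10·log₁₀(4.079e+09) = 96.11 dB SPL.

96 dB SPL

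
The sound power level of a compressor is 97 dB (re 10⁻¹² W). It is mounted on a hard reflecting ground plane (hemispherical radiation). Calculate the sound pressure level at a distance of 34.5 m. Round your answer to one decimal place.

Free-field hemispherical radiation: L_p = L_w − 10·log₁₀(2π·r²), r = 34.5 m.
2π·r² = 7479 m², 10·log₁₀ of that is 38.738 dB.
L_p = 97 − 38.738 = 58.26 dB.

58.3 dB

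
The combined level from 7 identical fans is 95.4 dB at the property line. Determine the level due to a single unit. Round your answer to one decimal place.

86.9 dB

Dividing the total intensity by 7 lowers the level by 10·log₁₀ 7 = 8.451 dB: L₁ = 95.4 − 8.451.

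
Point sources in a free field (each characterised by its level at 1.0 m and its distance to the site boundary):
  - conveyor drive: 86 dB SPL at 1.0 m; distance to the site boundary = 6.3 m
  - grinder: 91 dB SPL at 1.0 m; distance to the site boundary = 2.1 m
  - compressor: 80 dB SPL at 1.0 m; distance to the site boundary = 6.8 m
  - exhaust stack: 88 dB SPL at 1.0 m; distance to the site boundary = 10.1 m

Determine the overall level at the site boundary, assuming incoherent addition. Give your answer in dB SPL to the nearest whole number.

85 dB SPL

Apply inverse-square spreading to bring every level to the receiver, then sum 10^(L/10).
conveyor drive: 86 − 20·log₁₀(6.3/1.0) = 86 − 15.99 = 70.01 dB SPL.
grinder: 91 − 20·log₁₀(2.1/1.0) = 91 − 6.44 = 84.56 dB SPL.
compressor: 80 − 20·log₁₀(6.8/1.0) = 80 − 16.65 = 63.35 dB SPL.
exhaust stack: 88 − 20·log₁₀(10.1/1.0) = 88 − 20.09 = 67.91 dB SPL.
Σ 10^(L/10) = 3.038e+08 → L_total = 10·log₁₀(3.038e+08) = 84.83 dB SPL.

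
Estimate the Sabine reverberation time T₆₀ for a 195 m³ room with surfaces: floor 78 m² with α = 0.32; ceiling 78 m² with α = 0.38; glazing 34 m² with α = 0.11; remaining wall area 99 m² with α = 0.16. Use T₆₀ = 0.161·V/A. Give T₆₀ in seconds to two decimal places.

Summing Sᵢαᵢ: 78·0.32 + 78·0.38 + 34·0.11 + 99·0.16 = 74.18 m².
T₆₀ = 0.161 × 195 / 74.18 = 0.423 s.

0.42 s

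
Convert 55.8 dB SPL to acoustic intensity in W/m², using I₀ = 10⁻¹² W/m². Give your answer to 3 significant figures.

3.80e-07 W/m²

L = 10·log₁₀(I/I₀) ⇒ I = I₀·10^(L/10) = 10⁻¹² × 10^5.58.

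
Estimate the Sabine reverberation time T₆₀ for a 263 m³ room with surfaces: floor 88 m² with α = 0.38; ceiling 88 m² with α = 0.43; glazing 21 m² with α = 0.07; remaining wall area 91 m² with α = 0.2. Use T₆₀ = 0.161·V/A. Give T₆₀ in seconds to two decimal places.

Total absorption A = 88·0.38 + 88·0.43 + 21·0.07 + 91·0.2 = 90.95 m² sabins.
T₆₀ = 0.161 × 263 / 90.95 = 0.466 s.

0.47 s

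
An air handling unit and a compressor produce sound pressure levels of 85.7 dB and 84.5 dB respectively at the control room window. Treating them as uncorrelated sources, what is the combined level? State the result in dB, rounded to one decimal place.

88.2 dB

For uncorrelated sources the intensities add, so convert each level to linear form, sum, and take 10·log₁₀ of the total.
Σ 10^(L/10) = 10^(85.7/10) + 10^(84.5/10) = 6.534e+08.
L_total = 10·log₁₀(6.534e+08) = 88.15 dB.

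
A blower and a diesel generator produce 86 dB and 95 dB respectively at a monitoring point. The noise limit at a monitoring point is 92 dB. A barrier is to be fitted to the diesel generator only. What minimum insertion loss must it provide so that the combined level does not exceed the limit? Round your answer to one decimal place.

4.3 dB

The untreated sources together contribute 10^(86/10) = 3.981e+08, i.e. 86.00 dB.
The limit corresponds to 10^(92/10) = 1.585e+09; subtracting the fixed part leaves 1.187e+09 for the diesel generator, i.e. 90.74 dB.
Required insertion loss = 95 − 90.74 = 4.26 dB.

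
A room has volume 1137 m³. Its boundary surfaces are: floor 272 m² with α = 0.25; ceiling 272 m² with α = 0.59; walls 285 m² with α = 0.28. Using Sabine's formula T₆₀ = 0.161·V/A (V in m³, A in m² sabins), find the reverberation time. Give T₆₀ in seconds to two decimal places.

A = Σ Sᵢαᵢ = 272·0.25 + 272·0.59 + 285·0.28 = 308.28 m².
T₆₀ = 0.161 × 1137 / 308.28 = 0.594 s.

0.59 s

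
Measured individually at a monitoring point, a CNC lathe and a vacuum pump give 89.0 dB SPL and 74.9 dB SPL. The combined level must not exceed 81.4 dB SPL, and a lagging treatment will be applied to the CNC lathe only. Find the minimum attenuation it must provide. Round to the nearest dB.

Everything except the CNC lathe sums to 10^(74.9/10) = 3.090e+07 in linear terms, 74.90 dB SPL.
To meet 81.4 dB SPL overall, the treated CNC lathe may contribute at most 10^(81.4/10) − 3.090e+07 = 1.071e+08, i.e. 80.30 dB SPL.
So the CNC lathe must be reduced from 89.0 to 80.30 dB SPL: IL = 8.70 dB.

9 dB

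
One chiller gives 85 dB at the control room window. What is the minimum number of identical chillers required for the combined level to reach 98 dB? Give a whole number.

Need L₁ + 10·log₁₀ N ≥ 98, i.e. log₁₀ N ≥ 1.30.
N ≥ 10^(13.0/10) = 19.953, so N = 20.

20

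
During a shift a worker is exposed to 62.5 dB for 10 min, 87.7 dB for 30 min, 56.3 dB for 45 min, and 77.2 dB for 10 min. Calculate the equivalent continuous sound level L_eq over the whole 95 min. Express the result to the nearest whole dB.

L_eq = 10·log₁₀[(1/T)·Σ tᵢ·10^(Lᵢ/10)] with T = 95 min.
Σ tᵢ·10^(Lᵢ/10) = 10·10^(62.5/10) + 30·10^(87.7/10) + 45·10^(56.3/10) + 10·10^(77.2/10) = 1.823e+10.
L_eq = 10·log₁₀(1.823e+10/95) = 82.83 dB.

83 dB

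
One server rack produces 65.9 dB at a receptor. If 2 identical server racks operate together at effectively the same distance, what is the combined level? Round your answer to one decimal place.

N identical incoherent sources raise the level by 10·log₁₀ N.
L_total = 65.9 + 10·log₁₀(2) = 65.9 + 3.010 = 68.91 dB.

68.9 dB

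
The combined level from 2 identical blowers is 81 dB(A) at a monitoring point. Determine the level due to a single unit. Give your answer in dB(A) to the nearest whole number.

2 equal contributions raise the level by 10·log₁₀ 2 = 3.010 dB, so each unit alone gives 81 − 3.010.

78 dB(A)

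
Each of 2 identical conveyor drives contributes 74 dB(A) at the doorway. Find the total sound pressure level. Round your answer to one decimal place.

77.0 dB(A)

With 2 equal, uncorrelated contributions the intensity is 2× that of one unit, giving a rise of 10·log₁₀ 2.
L_total = 74 + 10·log₁₀(2) = 74 + 3.010 = 77.01 dB(A).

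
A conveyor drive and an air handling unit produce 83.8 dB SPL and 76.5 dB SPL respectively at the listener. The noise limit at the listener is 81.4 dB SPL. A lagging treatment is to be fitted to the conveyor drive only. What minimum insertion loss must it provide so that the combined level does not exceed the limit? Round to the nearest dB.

4 dB

Everything except the conveyor drive sums to 10^(76.5/10) = 4.467e+07 in linear terms, 76.50 dB SPL.
To meet 81.4 dB SPL overall, the treated conveyor drive may contribute at most 10^(81.4/10) − 4.467e+07 = 9.337e+07, i.e. 79.70 dB SPL.
So the conveyor drive must be reduced from 83.8 to 79.70 dB SPL: IL = 4.10 dB.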